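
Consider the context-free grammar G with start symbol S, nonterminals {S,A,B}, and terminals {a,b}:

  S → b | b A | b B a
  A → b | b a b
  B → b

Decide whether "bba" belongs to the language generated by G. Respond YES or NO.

CNF form of G:
  S -> T0 A | T0 X3 | b
  A -> T0 X2 | b
  B -> b
  T0 -> b
  T1 -> a
  X2 -> T1 T0
  X3 -> B T1

Fill CYK table bottom-up:
  [0..0]={A,B,S,T0}  "b"  orig:{A,B,S}
  [1..1]={A,B,S,T0}  "b"  orig:{A,B,S}
  [2..2]={T1}  "a"  orig:{}
  [0..1]={S}  "bb"
  [1..2]={X3}  "ba"  orig:{}
  [0..2]={S}  "bba"

S ∈ T[0,2] ⇒ YES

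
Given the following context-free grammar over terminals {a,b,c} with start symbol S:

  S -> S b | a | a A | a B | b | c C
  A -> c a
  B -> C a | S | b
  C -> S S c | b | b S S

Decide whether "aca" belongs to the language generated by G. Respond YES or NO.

CNF form of G:
  S -> S T2 | T0 C | T1 A | T1 B | a | b
  A -> T0 T1
  B -> C T1 | S T2 | T0 C | T1 A | T1 B | a | b
  C -> S X3 | T2 X4 | b
  T0 -> c
  T1 -> a
  T2 -> b
  X3 -> S T0
  X4 -> S S

Fill CYK table bottom-up:
  cell(0,0) a: {B,S,T1}  orig:{B,S}
  cell(1,1) c: {T0}  orig:{}
  cell(2,2) a: {B,S,T1}  orig:{B,S}
  cell(0,1) ac: {X3}  orig:{}
  cell(1,2) ca: {A}
  cell(0,2) aca: {B,S}

S ∈ T[0,2] ⇒ YES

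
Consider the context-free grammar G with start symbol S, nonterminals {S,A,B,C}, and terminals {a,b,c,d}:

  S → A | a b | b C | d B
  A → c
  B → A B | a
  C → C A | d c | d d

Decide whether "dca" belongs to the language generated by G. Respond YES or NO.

CNF form of G:
  S -> T0 B | T2 T3 | T3 C | c
  A -> c
  B -> A B | a
  C -> C A | T0 T0 | T0 T1
  T0 -> d
  T1 -> c
  T2 -> a
  T3 -> b

Fill CYK table bottom-up:
  [0..0]={T0}  "d"  orig:{}
  [1..1]={A,S,T1}  "c"  orig:{A,S}
  [2..2]={B,T2}  "a"  orig:{B}
  [0..1]={C}  "dc"
  [1..2]={B}  "ca"
  [0..2]={S}  "dca"

S ∈ T[0,2] ⇒ YES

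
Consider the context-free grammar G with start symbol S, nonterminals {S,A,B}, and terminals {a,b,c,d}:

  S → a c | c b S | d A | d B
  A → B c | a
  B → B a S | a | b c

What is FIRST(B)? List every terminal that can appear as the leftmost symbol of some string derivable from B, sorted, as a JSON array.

Compute FIRST by fixpoint:
round 1:
  A via A→a: +{a}
  B via B→a: +{a}
  B via B→b c: +{b}
  S via S→a c: +{a}
  S via S→c b S: +{c}
  S via S→d A: +{d}
  FIRST(S)={a,c,d}  FIRST(A)={a}  FIRST(B)={a,b}
round 2:
  A via A→B c: +{b}
  FIRST(S)={a,c,d}  FIRST(A)={a,b}  FIRST(B)={a,b}
round 3: (stable)
  FIRST(S)={a,c,d}  FIRST(A)={a,b}  FIRST(B)={a,b}

FIRST(B) = ["a", "b"]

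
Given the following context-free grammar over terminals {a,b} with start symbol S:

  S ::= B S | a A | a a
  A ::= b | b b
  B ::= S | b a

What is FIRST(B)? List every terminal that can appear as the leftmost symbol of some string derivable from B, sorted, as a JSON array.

FIRST iteration:
pass 1:
  A via A→b: +{b}
  B via B→b a: +{b}
  S via S→B S: +{b}
  S via S→a A: +{a}
  FIRST(S)={a,b}  FIRST(A)={b}  FIRST(B)={b}
pass 2:
  B via B→S: +{a}
  FIRST(S)={a,b}  FIRST(A)={b}  FIRST(B)={a,b}
pass 3: — fixpoint
  FIRST(S)={a,b}  FIRST(A)={b}  FIRST(B)={a,b}

FIRST(B) = ["a", "b"]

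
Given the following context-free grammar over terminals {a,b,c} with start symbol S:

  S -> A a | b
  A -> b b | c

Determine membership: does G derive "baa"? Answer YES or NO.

Convert to CNF:
  S -> A T1 | b
  A -> T0 T0 | c
  T0 -> b
  T1 -> a

CYK table (by increasing span):
  cell(0,0) b: {S,T0}  orig:{S}
  cell(1,1) a: {T1}  orig:{}
  cell(2,2) a: {T1}  orig:{}
  cell(0,1) ba: ∅
  cell(1,2) aa: ∅
  cell(0,2) baa: ∅

S ∉ T[0,2] ⇒ NO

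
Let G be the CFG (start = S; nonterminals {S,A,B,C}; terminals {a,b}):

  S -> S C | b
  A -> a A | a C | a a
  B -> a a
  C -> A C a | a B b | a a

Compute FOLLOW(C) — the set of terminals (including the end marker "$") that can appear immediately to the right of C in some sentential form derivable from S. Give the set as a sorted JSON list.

FIRST sets, iterate to fixpoint:
iter 1:
  A via A→a A: +{a}
  B via B→a a: +{a}
  C via C→A C a: +{a}
  S via S→b: +{b}
  FIRST(S)={b}  FIRST(A)={a}  FIRST(B)={a}  FIRST(C)={a}
iter 2: — fixpoint
  FIRST(S)={b}  FIRST(A)={a}  FIRST(B)={a}  FIRST(C)={a}

FOLLOW iteration:
seed FOLLOW(S) with $
pass 1:
  C→A C a: FOLLOW(A) ⊇ FIRST(C) = {a}; new: +{a}
  C→A C a: FOLLOW(C) ⊇ FIRST(a) = {a}; new: +{a}
  C→a B b: FOLLOW(B) ⊇ FIRST(b) = {b}; new: +{b}
  S→S C: FOLLOW(S) ⊇ FIRST(C) = {a}; new: +{a}
  S→S C: FOLLOW(C) ⊇ FOLLOW(S) ⊇ {$,a}; new: +{$}
  FOLLOW[S]={$,a}  FOLLOW[A]={a}  FOLLOW[B]={b}  FOLLOW[C]={$,a}
pass 2: (stable)
  FOLLOW[S]={$,a}  FOLLOW[A]={a}  FOLLOW[B]={b}  FOLLOW[C]={$,a}

FOLLOW(C) = ["$", "a"]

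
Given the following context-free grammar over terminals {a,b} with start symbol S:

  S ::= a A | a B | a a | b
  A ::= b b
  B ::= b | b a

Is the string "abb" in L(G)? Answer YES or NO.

CNF form of G:
  S -> T1 A | T1 B | T1 T1 | b
  A -> T0 T0
  B -> T0 T1 | b
  T0 -> b
  T1 -> a

CYK table (by increasing span):
  cell(0,0) a: {T1}  orig:{}
  cell(1,1) b: {B,S,T0}  orig:{B,S}
  cell(2,2) b: {B,S,T0}  orig:{B,S}
  cell(0,1) ab: {S}
  cell(1,2) bb: {A}
  cell(0,2) abb: {S}

S ∈ T[0,2] ⇒ YES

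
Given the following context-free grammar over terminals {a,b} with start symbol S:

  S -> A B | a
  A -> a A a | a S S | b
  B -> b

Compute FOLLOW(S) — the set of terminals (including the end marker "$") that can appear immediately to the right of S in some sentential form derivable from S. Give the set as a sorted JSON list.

FIRST iteration:
pass 1:
  A via A→a A a: +{a}
  A via A→b: +{b}
  B via B→b: +{b}
  S via S→A B: +{a,b}
  FIRST[S]={a,b}  FIRST[A]={a,b}  FIRST[B]={b}
pass 2: (no change)
  FIRST[S]={a,b}  FIRST[A]={a,b}  FIRST[B]={b}

FOLLOW sets:
FOLLOW(S) := {$}
[1]
  A→a A a: FOLLOW(A) ⊇ FIRST(a) = {a}; new: +{a}
  A→a S S: FOLLOW(S) ⊇ FIRST(S) = {a,b}; new: +{a,b}
  S→A B: FOLLOW(A) ⊇ FIRST(B) = {b}; new: +{b}
  S→A B: FOLLOW(B) ⊇ FOLLOW(S) ⊇ {$,a,b}; new: +{$,a,b}
  S: {$,a,b}  A: {a,b}  B: {$,a,b}
[2] done
  S: {$,a,b}  A: {a,b}  B: {$,a,b}

FOLLOW(S) = ["$", "a", "b"]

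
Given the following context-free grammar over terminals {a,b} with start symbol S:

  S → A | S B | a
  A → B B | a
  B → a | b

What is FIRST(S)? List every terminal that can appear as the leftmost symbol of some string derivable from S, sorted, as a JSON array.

FIRST sets, iterate to fixpoint:
iter 1:
  A via A→a: +{a}
  B via B→a: +{a}
  B via B→b: +{b}
  S via S→A: +{a}
  FIRST(S)={a}  FIRST(A)={a}  FIRST(B)={a,b}
iter 2:
  A via A→B B: +{b}
  S via S→A: +{b}
  FIRST(S)={a,b}  FIRST(A)={a,b}  FIRST(B)={a,b}
iter 3: — fixpoint
  FIRST(S)={a,b}  FIRST(A)={a,b}  FIRST(B)={a,b}

FIRST(S) = ["a", "b"]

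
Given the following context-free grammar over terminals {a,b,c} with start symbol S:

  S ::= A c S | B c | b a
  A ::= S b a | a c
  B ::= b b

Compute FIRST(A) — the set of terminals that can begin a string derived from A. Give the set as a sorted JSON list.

FIRST sets, iterate to fixpoint:
iter 1:
  A via A→a c: +{a}
  B via B→b b: +{b}
  S via S→A c S: +{a}
  S via S→B c: +{b}
  FIRST(S)={a,b}  FIRST(A)={a}  FIRST(B)={b}
iter 2:
  A via A→S b a: +{b}
  FIRST(S)={a,b}  FIRST(A)={a,b}  FIRST(B)={b}
iter 3: — fixpoint
  FIRST(S)={a,b}  FIRST(A)={a,b}  FIRST(B)={b}

FIRST(A) = ["a", "b"]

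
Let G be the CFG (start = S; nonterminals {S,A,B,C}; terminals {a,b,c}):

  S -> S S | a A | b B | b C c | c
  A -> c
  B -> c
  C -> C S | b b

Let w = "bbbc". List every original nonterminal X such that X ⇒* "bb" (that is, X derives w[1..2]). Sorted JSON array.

Convert to CNF:
  S -> S S | T0 B | T0 X3 | T1 A | c
  A -> c
  B -> c
  C -> C S | T0 T0
  T0 -> b
  T1 -> a
  T2 -> c
  X3 -> C T2

CYK fill — only the sub-triangle for w[1..2]:
  cell(1,1) b: {T0}  orig:{}
  cell(2,2) b: {T0}  orig:{}
  cell(1,2) bb: {C}

Original NTs in T[1,2] deriving "bb": ["C"]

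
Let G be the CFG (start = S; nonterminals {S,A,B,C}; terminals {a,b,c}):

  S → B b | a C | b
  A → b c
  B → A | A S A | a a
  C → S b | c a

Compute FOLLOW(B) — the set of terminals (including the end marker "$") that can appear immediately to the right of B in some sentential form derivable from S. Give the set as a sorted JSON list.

FIRST sets, iterate to fixpoint:
iter 1:
  A via A→b c: +{b}
  B via B→A: +{b}
  B via B→a a: +{a}
  C via C→c a: +{c}
  S via S→B b: +{a,b}
  FIRST[S]={a,b}  FIRST[A]={b}  FIRST[B]={a,b}  FIRST[C]={c}
iter 2:
  C via C→S b: +{a,b}
  FIRST[S]={a,b}  FIRST[A]={b}  FIRST[B]={a,b}  FIRST[C]={a,b,c}
iter 3: done
  FIRST[S]={a,b}  FIRST[A]={b}  FIRST[B]={a,b}  FIRST[C]={a,b,c}

FOLLOW iteration:
seed FOLLOW(S) with $
round 1:
  B→A S A: FOLLOW(A) ⊇ FIRST(S) = {a,b}; new: +{a,b}
  B→A S A: FOLLOW(S) ⊇ FIRST(A) = {b}; new: +{b}
  S→B b: FOLLOW(B) ⊇ FIRST(b) = {b}; new: +{b}
  S→a C: FOLLOW(C) ⊇ FOLLOW(S) ⊇ {$,b}; new: +{$,b}
  FOLLOW(S)={$,b}  FOLLOW(A)={a,b}  FOLLOW(B)={b}  FOLLOW(C)={$,b}
round 2: (no change)
  FOLLOW(S)={$,b}  FOLLOW(A)={a,b}  FOLLOW(B)={b}  FOLLOW(C)={$,b}

FOLLOW(B) = ["b"]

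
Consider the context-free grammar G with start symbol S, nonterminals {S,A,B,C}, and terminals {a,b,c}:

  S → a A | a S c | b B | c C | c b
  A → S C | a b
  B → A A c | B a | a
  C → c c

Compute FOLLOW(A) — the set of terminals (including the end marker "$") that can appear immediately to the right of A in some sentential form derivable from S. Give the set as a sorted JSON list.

Compute FIRST by fixpoint:
pass 1:
  A via A→a b: +{a}
  B via B→A A c: +{a}
  C via C→c c: +{c}
  S via S→a A: +{a}
  S via S→b B: +{b}
  S via S→c C: +{c}
  FIRST(S)={a,b,c}  FIRST(A)={a}  FIRST(B)={a}  FIRST(C)={c}
pass 2:
  A via A→S C: +{b,c}
  B via B→A A c: +{b,c}
  FIRST(S)={a,b,c}  FIRST(A)={a,b,c}  FIRST(B)={a,b,c}  FIRST(C)={c}
pass 3: (no change)
  FIRST(S)={a,b,c}  FIRST(A)={a,b,c}  FIRST(B)={a,b,c}  FIRST(C)={c}

FOLLOW iteration:
seed FOLLOW(S) with $
iter 1:
  A→S C: FOLLOW(S) ⊇ FIRST(C) = {c}; new: +{c}
  B→A A c: FOLLOW(A) ⊇ FIRST(A) = {a,b,c}; new: +{a,b,c}
  B→B a: FOLLOW(B) ⊇ FIRST(a) = {a}; new: +{a}
  S→a A: FOLLOW(A) ⊇ FOLLOW(S) ⊇ {$,c}; new: +{$}
  S→b B: FOLLOW(B) ⊇ FOLLOW(S) ⊇ {$,c}; new: +{$,c}
  S→c C: FOLLOW(C) ⊇ FOLLOW(S) ⊇ {$,c}; new: +{$,c}
  FOLLOW[S]={$,c}  FOLLOW[A]={$,a,b,c}  FOLLOW[B]={$,a,c}  FOLLOW[C]={$,c}
iter 2:
  A→S C: FOLLOW(C) ⊇ FOLLOW(A) ⊇ {$,a,b,c}; new: +{a,b}
  FOLLOW[S]={$,c}  FOLLOW[A]={$,a,b,c}  FOLLOW[B]={$,a,c}  FOLLOW[C]={$,a,b,c}
iter 3: (no change)
  FOLLOW[S]={$,c}  FOLLOW[A]={$,a,b,c}  FOLLOW[B]={$,a,c}  FOLLOW[C]={$,a,b,c}

FOLLOW(A) = ["$", "a", "b", "c"]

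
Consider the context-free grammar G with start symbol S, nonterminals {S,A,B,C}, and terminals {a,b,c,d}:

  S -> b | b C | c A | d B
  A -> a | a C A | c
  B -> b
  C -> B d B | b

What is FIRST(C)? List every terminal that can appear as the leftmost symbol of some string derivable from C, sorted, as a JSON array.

FIRST sets, iterate to fixpoint:
iter 1:
  A via A→a: +{a}
  A via A→c: +{c}
  B via B→b: +{b}
  C via C→B d B: +{b}
  S via S→b: +{b}
  S via S→c A: +{c}
  S via S→d B: +{d}
  FIRST[S]={b,c,d}  FIRST[A]={a,c}  FIRST[B]={b}  FIRST[C]={b}
iter 2: — fixpoint
  FIRST[S]={b,c,d}  FIRST[A]={a,c}  FIRST[B]={b}  FIRST[C]={b}

FIRST(C) = ["b"]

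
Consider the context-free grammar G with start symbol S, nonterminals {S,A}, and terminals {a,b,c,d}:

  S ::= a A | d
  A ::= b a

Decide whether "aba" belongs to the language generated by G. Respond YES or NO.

CNF form of G:
  S -> T1 A | d
  A -> T0 T1
  T0 -> b
  T1 -> a

CYK fill:
  [0..0]={T1}  "a"  orig:{}
  [1..1]={T0}  "b"  orig:{}
  [2..2]={T1}  "a"  orig:{}
  [0..1]=∅  "ab"
  [1..2]={A}  "ba"
  [0..2]={S}  "aba"

S ∈ T[0,2] ⇒ YES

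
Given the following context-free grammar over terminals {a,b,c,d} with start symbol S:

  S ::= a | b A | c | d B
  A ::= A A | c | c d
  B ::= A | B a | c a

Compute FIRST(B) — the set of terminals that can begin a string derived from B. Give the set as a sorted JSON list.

FIRST iteration:
pass 1:
  A via A→c: +{c}
  B via B→A: +{c}
  S via S→a: +{a}
  S via S→b A: +{b}
  S via S→c: +{c}
  S via S→d B: +{d}
  FIRST[S]={a,b,c,d}  FIRST[A]={c}  FIRST[B]={c}
pass 2: done
  FIRST[S]={a,b,c,d}  FIRST[A]={c}  FIRST[B]={c}

FIRST(B) = ["c"]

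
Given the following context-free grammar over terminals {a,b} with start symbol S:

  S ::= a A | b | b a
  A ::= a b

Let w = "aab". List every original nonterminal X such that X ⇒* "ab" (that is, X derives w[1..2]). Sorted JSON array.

CNF form of G:
  S -> T0 A | T1 T0 | b
  A -> T0 T1
  T0 -> a
  T1 -> b

CYK table (by increasing span) — only the sub-triangle for w[1..2]:
  cell(1,1) a: {T0}  orig:{}
  cell(2,2) b: {S,T1}  orig:{S}
  cell(1,2) ab: {A}

Original NTs in T[1,2] deriving "ab": ["A"]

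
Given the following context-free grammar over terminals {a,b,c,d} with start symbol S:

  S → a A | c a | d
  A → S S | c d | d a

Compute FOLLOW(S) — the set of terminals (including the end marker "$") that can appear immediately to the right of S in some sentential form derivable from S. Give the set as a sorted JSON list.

FIRST iteration:
iter 1:
  A via A→c d: +{c}
  A via A→d a: +{d}
  S via S→a A: +{a}
  S via S→c a: +{c}
  S via S→d: +{d}
  FIRST[S]={a,c,d}  FIRST[A]={c,d}
iter 2:
  A via A→S S: +{a}
  FIRST[S]={a,c,d}  FIRST[A]={a,c,d}
iter 3: (stable)
  FIRST[S]={a,c,d}  FIRST[A]={a,c,d}

FOLLOW iteration:
FOLLOW(S) := {$}
iter 1:
  A→S S: FOLLOW(S) ⊇ FIRST(S) = {a,c,d}; new: +{a,c,d}
  S→a A: FOLLOW(A) ⊇ FOLLOW(S) ⊇ {$,a,c,d}; new: +{$,a,c,d}
  FOLLOW[S]={$,a,c,d}  FOLLOW[A]={$,a,c,d}
iter 2: — fixpoint
  FOLLOW[S]={$,a,c,d}  FOLLOW[A]={$,a,c,d}

FOLLOW(S) = ["$", "a", "c", "d"]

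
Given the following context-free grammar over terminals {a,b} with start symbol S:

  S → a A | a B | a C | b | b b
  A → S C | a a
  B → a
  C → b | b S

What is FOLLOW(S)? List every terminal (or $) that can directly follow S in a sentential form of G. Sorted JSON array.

FIRST sets, iterate to fixpoint:
pass 1:
  A via A→a a: +{a}
  B via B→a: +{a}
  C via C→b: +{b}
  S via S→a A: +{a}
  S via S→b: +{b}
  S: {a,b}  A: {a}  B: {a}  C: {b}
pass 2:
  A via A→S C: +{b}
  S: {a,b}  A: {a,b}  B: {a}  C: {b}
pass 3: — fixpoint
  S: {a,b}  A: {a,b}  B: {a}  C: {b}

Compute FOLLOW by fixpoint:
initialize: $ ∈ FOLLOW(S)
[1]
  A→S C: FOLLOW(S) ⊇ FIRST(C) = {b}; new: +{b}
  S→a A: FOLLOW(A) ⊇ FOLLOW(S) ⊇ {$,b}; new: +{$,b}
  S→a B: FOLLOW(B) ⊇ FOLLOW(S) ⊇ {$,b}; new: +{$,b}
  S→a C: FOLLOW(C) ⊇ FOLLOW(S) ⊇ {$,b}; new: +{$,b}
  FOLLOW[S]={$,b}  FOLLOW[A]={$,b}  FOLLOW[B]={$,b}  FOLLOW[C]={$,b}
[2] — fixpoint
  FOLLOW[S]={$,b}  FOLLOW[A]={$,b}  FOLLOW[B]={$,b}  FOLLOW[C]={$,b}

FOLLOW(S) = ["$", "b"]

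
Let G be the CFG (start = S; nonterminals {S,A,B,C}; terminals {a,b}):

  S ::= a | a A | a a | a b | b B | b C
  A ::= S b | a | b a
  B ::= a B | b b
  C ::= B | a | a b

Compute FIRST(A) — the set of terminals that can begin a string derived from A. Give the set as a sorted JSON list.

FIRST sets, iterate to fixpoint:
[1]
  A via A→a: +{a}
  A via A→b a: +{b}
  B via B→a B: +{a}
  B via B→b b: +{b}
  C via C→B: +{a,b}
  S via S→a: +{a}
  S via S→b B: +{b}
  FIRST[S]={a,b}  FIRST[A]={a,b}  FIRST[B]={a,b}  FIRST[C]={a,b}
[2] done
  FIRST[S]={a,b}  FIRST[A]={a,b}  FIRST[B]={a,b}  FIRST[C]={a,b}

FIRST(A) = ["a", "b"]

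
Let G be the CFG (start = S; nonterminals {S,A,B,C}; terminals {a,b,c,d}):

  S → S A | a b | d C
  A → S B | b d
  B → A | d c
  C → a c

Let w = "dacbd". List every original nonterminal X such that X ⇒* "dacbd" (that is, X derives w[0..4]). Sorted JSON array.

Convert to CNF:
  S -> S A | T1 C | T3 T0
  A -> S B | T0 T1
  B -> S B | T0 T1 | T1 T2
  C -> T3 T2
  T0 -> b
  T1 -> d
  T2 -> c
  T3 -> a

CYK fill — only the sub-triangle for w[0..4]:
  cell(0,0) d: {T1}  orig:{}
  cell(1,1) a: {T3}  orig:{}
  cell(2,2) c: {T2}  orig:{}
  cell(3,3) b: {T0}  orig:{}
  cell(4,4) d: {T1}  orig:{}
  cell(0,1) da: ∅
  cell(1,2) ac: {C}
  cell(2,3) cb: ∅
  cell(3,4) bd: {A,B}
  cell(0,2) dac: {S}
  cell(1,3) acb: ∅
  cell(2,4) cbd: ∅
  cell(0,3) dacb: ∅
  cell(1,4) acbd: ∅
  cell(0,4) dacbd: {A,B,S}

Original NTs in T[0,4] deriving "dacbd": ["A", "B", "S"]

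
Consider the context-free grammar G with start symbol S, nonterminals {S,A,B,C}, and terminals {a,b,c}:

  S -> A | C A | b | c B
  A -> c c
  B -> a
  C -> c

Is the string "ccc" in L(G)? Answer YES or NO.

Convert to CNF:
  S -> C A | T0 B | T0 T0 | b
  A -> T0 T0
  B -> a
  C -> c
  T0 -> c

CYK fill:
  cell(0,0) c: {C,T0}  orig:{C}
  cell(1,1) c: {C,T0}  orig:{C}
  cell(2,2) c: {C,T0}  orig:{C}
  cell(0,1) cc: {A,S}
  cell(1,2) cc: {A,S}
  cell(0,2) ccc: {S}

S ∈ T[0,2] ⇒ YES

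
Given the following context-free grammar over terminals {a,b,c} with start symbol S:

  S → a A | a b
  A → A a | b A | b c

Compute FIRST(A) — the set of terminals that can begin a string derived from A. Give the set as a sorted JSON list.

FIRST iteration:
iter 1:
  A via A→b A: +{b}
  S via S→a A: +{a}
  FIRST(S)={a}  FIRST(A)={b}
iter 2: — fixpoint
  FIRST(S)={a}  FIRST(A)={b}

FIRST(A) = ["b"]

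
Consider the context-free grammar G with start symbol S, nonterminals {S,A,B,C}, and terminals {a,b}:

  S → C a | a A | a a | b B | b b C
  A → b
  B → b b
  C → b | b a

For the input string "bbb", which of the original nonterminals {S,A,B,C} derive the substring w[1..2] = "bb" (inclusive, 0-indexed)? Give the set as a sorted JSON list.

CNF form of G:
  S -> C T1 | T0 B | T0 X2 | T1 A | T1 T1
  A -> b
  B -> T0 T0
  C -> T0 T1 | b
  T0 -> b
  T1 -> a
  X2 -> T0 C

Fill CYK table bottom-up (cells [i..j] with 1 ≤ i ≤ j ≤ 2 only):
  cell(1,1) b: {A,C,T0}  orig:{A,C}
  cell(2,2) b: {A,C,T0}  orig:{A,C}
  cell(1,2) bb: {B,X2}  orig:{B}

Original NTs in T[1,2] deriving "bb": ["B"]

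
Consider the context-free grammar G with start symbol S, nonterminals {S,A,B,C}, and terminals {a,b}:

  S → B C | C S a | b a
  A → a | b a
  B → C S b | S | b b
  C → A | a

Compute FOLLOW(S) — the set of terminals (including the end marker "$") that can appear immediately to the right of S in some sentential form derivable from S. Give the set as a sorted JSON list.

FIRST iteration:
pass 1:
  A via A→a: +{a}
  A via A→b a: +{b}
  B via B→b b: +{b}
  C via C→A: +{a,b}
  S via S→B C: +{b}
  S via S→C S a: +{a}
  FIRST[S]={a,b}  FIRST[A]={a,b}  FIRST[B]={b}  FIRST[C]={a,b}
pass 2:
  B via B→C S b: +{a}
  FIRST[S]={a,b}  FIRST[A]={a,b}  FIRST[B]={a,b}  FIRST[C]={a,b}
pass 3: — fixpoint
  FIRST[S]={a,b}  FIRST[A]={a,b}  FIRST[B]={a,b}  FIRST[C]={a,b}

FOLLOW iteration:
FOLLOW(S) := {$}
round 1:
  B→C S b: FOLLOW(C) ⊇ FIRST(S) = {a,b}; new: +{a,b}
  B→C S b: FOLLOW(S) ⊇ FIRST(b) = {b}; new: +{b}
  C→A: FOLLOW(A) ⊇ FOLLOW(C) ⊇ {a,b}; new: +{a,b}
  S→B C: FOLLOW(B) ⊇ FIRST(C) = {a,b}; new: +{a,b}
  S→B C: FOLLOW(C) ⊇ FOLLOW(S) ⊇ {$,b}; new: +{$}
  S→C S a: FOLLOW(S) ⊇ FIRST(a) = {a}; new: +{a}
  S: {$,a,b}  A: {a,b}  B: {a,b}  C: {$,a,b}
round 2:
  C→A: FOLLOW(A) ⊇ FOLLOW(C) ⊇ {$,a,b}; new: +{$}
  S: {$,a,b}  A: {$,a,b}  B: {a,b}  C: {$,a,b}
round 3: done
  S: {$,a,b}  A: {$,a,b}  B: {a,b}  C: {$,a,b}

FOLLOW(S) = ["$", "a", "b"]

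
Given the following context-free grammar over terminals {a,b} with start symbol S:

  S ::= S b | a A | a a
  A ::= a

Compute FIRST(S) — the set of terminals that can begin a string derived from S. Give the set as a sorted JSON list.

Compute FIRST by fixpoint:
pass 1:
  A via A→a: +{a}
  S via S→a A: +{a}
  FIRST(S)={a}  FIRST(A)={a}
pass 2: (no change)
  FIRST(S)={a}  FIRST(A)={a}

FIRST(S) = ["a"]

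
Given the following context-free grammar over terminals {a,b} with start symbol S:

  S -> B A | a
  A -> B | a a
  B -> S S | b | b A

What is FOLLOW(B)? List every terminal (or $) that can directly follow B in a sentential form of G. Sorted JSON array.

FIRST iteration:
round 1:
  A via A→a a: +{a}
  B via B→b: +{b}
  S via S→B A: +{b}
  S via S→a: +{a}
  S: {a,b}  A: {a}  B: {b}
round 2:
  A via A→B: +{b}
  B via B→S S: +{a}
  S: {a,b}  A: {a,b}  B: {a,b}
round 3: (stable)
  S: {a,b}  A: {a,b}  B: {a,b}

Compute FOLLOW by fixpoint:
FOLLOW(S) := {$}
pass 1:
  B→S S: FOLLOW(S) ⊇ FIRST(S) = {a,b}; new: +{a,b}
  S→B A: FOLLOW(B) ⊇ FIRST(A) = {a,b}; new: +{a,b}
  S→B A: FOLLOW(A) ⊇ FOLLOW(S) ⊇ {$,a,b}; new: +{$,a,b}
  FOLLOW[S]={$,a,b}  FOLLOW[A]={$,a,b}  FOLLOW[B]={a,b}
pass 2:
  A→B: FOLLOW(B) ⊇ FOLLOW(A) ⊇ {$,a,b}; new: +{$}
  FOLLOW[S]={$,a,b}  FOLLOW[A]={$,a,b}  FOLLOW[B]={$,a,b}
pass 3: done
  FOLLOW[S]={$,a,b}  FOLLOW[A]={$,a,b}  FOLLOW[B]={$,a,b}

FOLLOW(B) = ["$", "a", "b"]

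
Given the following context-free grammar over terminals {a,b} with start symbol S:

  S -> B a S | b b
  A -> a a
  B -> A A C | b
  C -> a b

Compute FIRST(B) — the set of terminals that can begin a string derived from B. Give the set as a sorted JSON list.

FIRST iteration:
iter 1:
  A via A→a a: +{a}
  B via B→A A C: +{a}
  B via B→b: +{b}
  C via C→a b: +{a}
  S via S→B a S: +{a,b}
  S: {a,b}  A: {a}  B: {a,b}  C: {a}
iter 2: (no change)
  S: {a,b}  A: {a}  B: {a,b}  C: {a}

FIRST(B) = ["a", "b"]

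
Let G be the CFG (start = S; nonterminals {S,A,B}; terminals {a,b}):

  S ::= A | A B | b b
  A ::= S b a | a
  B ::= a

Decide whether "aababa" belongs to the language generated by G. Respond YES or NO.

CNF form of G:
  S -> A B | S X3 | T0 T0 | a
  A -> S X2 | a
  B -> a
  T0 -> b
  T1 -> a
  X2 -> T0 T1
  X3 -> T0 T1

Fill CYK table bottom-up:
  [0..0]={A,B,S,T1}  "a"  orig:{A,B,S}
  [1..1]={A,B,S,T1}  "a"  orig:{A,B,S}
  [2..2]={T0}  "b"  orig:{}
  [3..3]={A,B,S,T1}  "a"  orig:{A,B,S}
  [4..4]={T0}  "b"  orig:{}
  [5..5]={A,B,S,T1}  "a"  orig:{A,B,S}
  [0..1]={S}  "aa"
  [1..2]=∅  "ab"
  [2..3]={X2,X3}  "ba"  orig:{}
  [3..4]=∅  "ab"
  [4..5]={X2,X3}  "ba"  orig:{}
  [0..2]=∅  "aab"
  [1..3]={A,S}  "aba"
  [2..4]=∅  "bab"
  [3..5]={A,S}  "aba"
  [0..3]={A,S}  "aaba"
  [1..4]=∅  "abab"
  [2..5]=∅  "baba"
  [0..4]=∅  "aabab"
  [1..5]={A,S}  "ababa"
  [0..5]={A,S}  "aababa"

S ∈ T[0,5] ⇒ YES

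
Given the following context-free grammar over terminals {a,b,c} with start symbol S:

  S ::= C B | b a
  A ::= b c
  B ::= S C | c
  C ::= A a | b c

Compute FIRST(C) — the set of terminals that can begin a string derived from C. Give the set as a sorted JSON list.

FIRST sets, iterate to fixpoint:
round 1:
  A via A→b c: +{b}
  B via B→c: +{c}
  C via C→A a: +{b}
  S via S→C B: +{b}
  S: {b}  A: {b}  B: {c}  C: {b}
round 2:
  B via B→S C: +{b}
  S: {b}  A: {b}  B: {b,c}  C: {b}
round 3: (stable)
  S: {b}  A: {b}  B: {b,c}  C: {b}

FIRST(C) = ["b"]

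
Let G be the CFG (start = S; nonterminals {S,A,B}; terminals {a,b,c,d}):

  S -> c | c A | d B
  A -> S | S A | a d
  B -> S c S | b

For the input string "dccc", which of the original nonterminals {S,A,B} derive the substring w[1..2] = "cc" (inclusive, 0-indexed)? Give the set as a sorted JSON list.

Convert to CNF:
  S -> T1 B | T2 A | c
  A -> S A | T0 T1 | T1 B | T2 A | c
  B -> S X3 | b
  T0 -> a
  T1 -> d
  T2 -> c
  X3 -> T2 S

Fill CYK table bottom-up — only the sub-triangle for w[1..2]:
  T[1,1] 'c' = {A,S,T2}  orig:{A,S}
  T[2,2] 'c' = {A,S,T2}  orig:{A,S}
  T[1,2] 'cc' = {A,S,X3}  orig:{A,S}

Original NTs in T[1,2] deriving "cc": ["A", "S"]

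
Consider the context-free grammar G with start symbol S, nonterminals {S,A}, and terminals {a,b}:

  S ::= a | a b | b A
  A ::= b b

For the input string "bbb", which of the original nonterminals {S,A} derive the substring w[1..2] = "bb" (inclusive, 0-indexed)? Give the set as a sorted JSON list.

CNF form of G:
  S -> T0 A | T1 T0 | a
  A -> T0 T0
  T0 -> b
  T1 -> a

CYK fill — only the sub-triangle for w[1..2]:
  [1..1]={T0}  "b"  orig:{}
  [2..2]={T0}  "b"  orig:{}
  [1..2]={A}  "bb"

Original NTs in T[1,2] deriving "bb": ["A"]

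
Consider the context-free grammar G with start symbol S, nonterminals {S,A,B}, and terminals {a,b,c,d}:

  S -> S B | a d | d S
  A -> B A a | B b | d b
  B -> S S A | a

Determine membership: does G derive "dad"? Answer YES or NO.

CNF form of G:
  S -> S B | T0 T2 | T2 S
  A -> B T1 | B X3 | T2 T1
  B -> S X4 | a
  T0 -> a
  T1 -> b
  T2 -> d
  X3 -> A T0
  X4 -> S A

Fill CYK table bottom-up:
  cell(0,0) d: {T2}  orig:{}
  cell(1,1) a: {B,T0}  orig:{B}
  cell(2,2) d: {T2}  orig:{}
  cell(0,1) da: ∅
  cell(1,2) ad: {S}
  cell(0,2) dad: {S}

S ∈ T[0,2] ⇒ YES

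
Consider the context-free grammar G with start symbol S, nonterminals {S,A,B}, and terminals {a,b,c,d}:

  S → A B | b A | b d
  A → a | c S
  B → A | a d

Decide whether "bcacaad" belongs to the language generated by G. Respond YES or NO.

CNF form of G:
  S -> A B | T3 A | T3 T2
  A -> T0 S | a
  B -> T0 S | T1 T2 | a
  T0 -> c
  T1 -> a
  T2 -> d
  T3 -> b

Fill CYK table bottom-up:
  [0..0]={T3}  "b"  orig:{}
  [1..1]={T0}  "c"  orig:{}
  [2..2]={A,B,T1}  "a"  orig:{A,B}
  [3..3]={T0}  "c"  orig:{}
  [4..4]={A,B,T1}  "a"  orig:{A,B}
  [5..5]={A,B,T1}  "a"  orig:{A,B}
  [6..6]={T2}  "d"  orig:{}
  [0..1]=∅  "bc"
  [1..2]=∅  "ca"
  [2..3]=∅  "ac"
  [3..4]=∅  "ca"
  [4..5]={S}  "aa"
  [5..6]={B}  "ad"
  [0..2]=∅  "bca"
  [1..3]=∅  "cac"
  [2..4]=∅  "aca"
  [3..5]={A,B}  "caa"
  [4..6]={S}  "aad"
  [0..3]=∅  "bcac"
  [1..4]=∅  "caca"
  [2..5]={S}  "acaa"
  [3..6]={A,B}  "caad"
  [0..4]=∅  "bcaca"
  [1..5]={A,B}  "cacaa"
  [2..6]={S}  "acaad"
  [0..5]={S}  "bcacaa"
  [1..6]={A,B}  "cacaad"
  [0..6]={S}  "bcacaad"

S ∈ T[0,6] ⇒ YES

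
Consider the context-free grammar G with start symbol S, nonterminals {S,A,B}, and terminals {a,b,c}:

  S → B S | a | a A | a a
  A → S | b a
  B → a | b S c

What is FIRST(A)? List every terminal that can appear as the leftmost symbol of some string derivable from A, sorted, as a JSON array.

Compute FIRST by fixpoint:
[1]
  A via A→b a: +{b}
  B via B→a: +{a}
  B via B→b S c: +{b}
  S via S→B S: +{a,b}
  FIRST[S]={a,b}  FIRST[A]={b}  FIRST[B]={a,b}
[2]
  A via A→S: +{a}
  FIRST[S]={a,b}  FIRST[A]={a,b}  FIRST[B]={a,b}
[3] — fixpoint
  FIRST[S]={a,b}  FIRST[A]={a,b}  FIRST[B]={a,b}

FIRST(A) = ["a", "b"]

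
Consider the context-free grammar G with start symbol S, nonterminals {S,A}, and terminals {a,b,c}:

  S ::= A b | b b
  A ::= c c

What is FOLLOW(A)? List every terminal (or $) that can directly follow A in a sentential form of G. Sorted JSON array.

Compute FIRST by fixpoint:
iter 1:
  A via A→c c: +{c}
  S via S→A b: +{c}
  S via S→b b: +{b}
  S: {b,c}  A: {c}
iter 2: done
  S: {b,c}  A: {c}

FOLLOW sets:
seed FOLLOW(S) with $
round 1:
  S→A b: FOLLOW(A) ⊇ FIRST(b) = {b}; new: +{b}
  S: {$}  A: {b}
round 2: (stable)
  S: {$}  A: {b}

FOLLOW(A) = ["b"]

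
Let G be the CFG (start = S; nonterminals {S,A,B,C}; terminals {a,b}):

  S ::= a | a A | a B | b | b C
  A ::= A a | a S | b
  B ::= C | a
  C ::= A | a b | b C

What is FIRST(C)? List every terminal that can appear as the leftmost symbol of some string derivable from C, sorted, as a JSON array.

Compute FIRST by fixpoint:
[1]
  A via A→a S: +{a}
  A via A→b: +{b}
  B via B→a: +{a}
  C via C→A: +{a,b}
  S via S→a: +{a}
  S via S→b: +{b}
  FIRST(S)={a,b}  FIRST(A)={a,b}  FIRST(B)={a}  FIRST(C)={a,b}
[2]
  B via B→C: +{b}
  FIRST(S)={a,b}  FIRST(A)={a,b}  FIRST(B)={a,b}  FIRST(C)={a,b}
[3] — fixpoint
  FIRST(S)={a,b}  FIRST(A)={a,b}  FIRST(B)={a,b}  FIRST(C)={a,b}

FIRST(C) = ["a", "b"]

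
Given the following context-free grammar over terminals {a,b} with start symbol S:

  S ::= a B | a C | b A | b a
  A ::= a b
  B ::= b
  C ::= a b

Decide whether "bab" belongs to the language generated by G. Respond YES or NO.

CNF form of G:
  S -> T0 B | T0 C | T1 A | T1 T0
  A -> T0 T1
  B -> b
  C -> T0 T1
  T0 -> a
  T1 -> b

CYK table (by increasing span):
  cell(0,0) b: {B,T1}  orig:{B}
  cell(1,1) a: {T0}  orig:{}
  cell(2,2) b: {B,T1}  orig:{B}
  cell(0,1) ba: {S}
  cell(1,2) ab: {A,C,S}
  cell(0,2) bab: {S}

S ∈ T[0,2] ⇒ YES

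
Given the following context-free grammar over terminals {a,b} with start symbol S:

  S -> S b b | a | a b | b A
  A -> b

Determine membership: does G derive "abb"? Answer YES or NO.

Convert to CNF:
  S -> S X2 | T0 A | T1 T0 | a
  A -> b
  T0 -> b
  T1 -> a
  X2 -> T0 T0

CYK table (by increasing span):
  [0..0]={S,T1}  "a"  orig:{S}
  [1..1]={A,T0}  "b"  orig:{A}
  [2..2]={A,T0}  "b"  orig:{A}
  [0..1]={S}  "ab"
  [1..2]={S,X2}  "bb"  orig:{S}
  [0..2]={S}  "abb"

S ∈ T[0,2] ⇒ YES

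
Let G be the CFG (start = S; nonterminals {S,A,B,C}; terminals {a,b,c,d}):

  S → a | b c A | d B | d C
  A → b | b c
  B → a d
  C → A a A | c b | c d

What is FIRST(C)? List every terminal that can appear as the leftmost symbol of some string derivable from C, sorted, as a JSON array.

FIRST iteration:
round 1:
  A via A→b: +{b}
  B via B→a d: +{a}
  C via C→A a A: +{b}
  C via C→c b: +{c}
  S via S→a: +{a}
  S via S→b c A: +{b}
  S via S→d B: +{d}
  FIRST[S]={a,b,d}  FIRST[A]={b}  FIRST[B]={a}  FIRST[C]={b,c}
round 2: — fixpoint
  FIRST[S]={a,b,d}  FIRST[A]={b}  FIRST[B]={a}  FIRST[C]={b,c}

FIRST(C) = ["b", "c"]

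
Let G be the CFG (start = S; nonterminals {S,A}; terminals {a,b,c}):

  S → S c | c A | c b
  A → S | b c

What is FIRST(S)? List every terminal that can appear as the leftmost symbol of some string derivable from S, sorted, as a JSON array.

FIRST iteration:
pass 1:
  A via A→b c: +{b}
  S via S→c A: +{c}
  FIRST(S)={c}  FIRST(A)={b}
pass 2:
  A via A→S: +{c}
  FIRST(S)={c}  FIRST(A)={b,c}
pass 3: done
  FIRST(S)={c}  FIRST(A)={b,c}

FIRST(S) = ["c"]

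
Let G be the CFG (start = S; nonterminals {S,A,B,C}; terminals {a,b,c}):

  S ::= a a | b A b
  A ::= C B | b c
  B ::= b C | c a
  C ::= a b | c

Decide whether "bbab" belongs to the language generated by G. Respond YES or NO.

CNF form of G:
  S -> T0 X3 | T2 T2
  A -> C B | T0 T1
  B -> T0 C | T1 T2
  C -> T2 T0 | c
  T0 -> b
  T1 -> c
  T2 -> a
  X3 -> A T0

CYK table (by increasing span):
  cell(0,0) b: {T0}  orig:{}
  cell(1,1) b: {T0}  orig:{}
  cell(2,2) a: {T2}  orig:{}
  cell(3,3) b: {T0}  orig:{}
  cell(0,1) bb: ∅
  cell(1,2) ba: ∅
  cell(2,3) ab: {C}
  cell(0,2) bba: ∅
  cell(1,3) bab: {B}
  cell(0,3) bbab: ∅

S ∉ T[0,3] ⇒ NO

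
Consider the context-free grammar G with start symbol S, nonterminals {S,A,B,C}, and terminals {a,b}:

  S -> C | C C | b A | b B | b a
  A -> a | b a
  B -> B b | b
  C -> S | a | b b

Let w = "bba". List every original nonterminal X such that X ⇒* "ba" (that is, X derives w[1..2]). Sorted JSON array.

CNF form of G:
  S -> C C | T0 A | T0 B | T0 T0 | T0 T1 | a
  A -> T0 T1 | a
  B -> B T0 | b
  C -> C C | T0 A | T0 B | T0 T0 | T0 T1 | a
  T0 -> b
  T1 -> a

Fill CYK table bottom-up, restricted to cells inside w[1..2]:
  [1..1]={B,T0}  "b"  orig:{B}
  [2..2]={A,C,S,T1}  "a"  orig:{A,C,S}
  [1..2]={A,C,S}  "ba"

Original NTs in T[1,2] deriving "ba": ["A", "C", "S"]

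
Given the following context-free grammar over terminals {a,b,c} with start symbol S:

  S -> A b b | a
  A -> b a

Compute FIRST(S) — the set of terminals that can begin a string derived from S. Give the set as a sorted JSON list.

Compute FIRST by fixpoint:
iter 1:
  A via A→b a: +{b}
  S via S→A b b: +{b}
  S via S→a: +{a}
  FIRST[S]={a,b}  FIRST[A]={b}
iter 2: done
  FIRST[S]={a,b}  FIRST[A]={b}

FIRST(S) = ["a", "b"]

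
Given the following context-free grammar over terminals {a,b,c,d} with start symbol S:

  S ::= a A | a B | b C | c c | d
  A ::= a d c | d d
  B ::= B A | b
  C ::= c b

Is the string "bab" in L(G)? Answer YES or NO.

CNF form of G:
  S -> T0 A | T0 B | T2 T2 | T3 C | d
  A -> T0 X4 | T1 T1
  B -> B A | b
  C -> T2 T3
  T0 -> a
  T1 -> d
  T2 -> c
  T3 -> b
  X4 -> T1 T2

Fill CYK table bottom-up:
  cell(0,0) b: {B,T3}  orig:{B}
  cell(1,1) a: {T0}  orig:{}
  cell(2,2) b: {B,T3}  orig:{B}
  cell(0,1) ba: ∅
  cell(1,2) ab: {S}
  cell(0,2) bab: ∅

S ∉ T[0,2] ⇒ NO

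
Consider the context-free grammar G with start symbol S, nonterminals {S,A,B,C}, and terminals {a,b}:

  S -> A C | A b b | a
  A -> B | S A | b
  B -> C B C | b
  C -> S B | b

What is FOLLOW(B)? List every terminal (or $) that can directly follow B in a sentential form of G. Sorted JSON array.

Compute FIRST by fixpoint:
round 1:
  A via A→b: +{b}
  B via B→b: +{b}
  C via C→b: +{b}
  S via S→A C: +{b}
  S via S→a: +{a}
  S: {a,b}  A: {b}  B: {b}  C: {b}
round 2:
  A via A→S A: +{a}
  C via C→S B: +{a}
  S: {a,b}  A: {a,b}  B: {b}  C: {a,b}
round 3:
  B via B→C B C: +{a}
  S: {a,b}  A: {a,b}  B: {a,b}  C: {a,b}
round 4: (no change)
  S: {a,b}  A: {a,b}  B: {a,b}  C: {a,b}

Compute FOLLOW by fixpoint:
FOLLOW(S) := {$}
[1]
  A→S A: FOLLOW(S) ⊇ FIRST(A) = {a,b}; new: +{a,b}
  B→C B C: FOLLOW(C) ⊇ FIRST(B) = {a,b}; new: +{a,b}
  B→C B C: FOLLOW(B) ⊇ FIRST(C) = {a,b}; new: +{a,b}
  S→A C: FOLLOW(A) ⊇ FIRST(C) = {a,b}; new: +{a,b}
  S→A C: FOLLOW(C) ⊇ FOLLOW(S) ⊇ {$,a,b}; new: +{$}
  FOLLOW(S)={$,a,b}  FOLLOW(A)={a,b}  FOLLOW(B)={a,b}  FOLLOW(C)={$,a,b}
[2]
  C→S B: FOLLOW(B) ⊇ FOLLOW(C) ⊇ {$,a,b}; new: +{$}
  FOLLOW(S)={$,a,b}  FOLLOW(A)={a,b}  FOLLOW(B)={$,a,b}  FOLLOW(C)={$,a,b}
[3] done
  FOLLOW(S)={$,a,b}  FOLLOW(A)={a,b}  FOLLOW(B)={$,a,b}  FOLLOW(C)={$,a,b}

FOLLOW(B) = ["$", "a", "b"]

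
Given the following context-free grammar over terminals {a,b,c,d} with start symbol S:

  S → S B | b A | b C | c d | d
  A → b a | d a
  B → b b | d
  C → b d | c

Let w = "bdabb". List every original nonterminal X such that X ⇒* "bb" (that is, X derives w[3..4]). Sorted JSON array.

CNF form of G:
  S -> S B | T0 A | T0 C | T3 T2 | d
  A -> T0 T1 | T2 T1
  B -> T0 T0 | d
  C -> T0 T2 | c
  T0 -> b
  T1 -> a
  T2 -> d
  T3 -> c

CYK table (by increasing span) (cells [i..j] with 3 ≤ i ≤ j ≤ 4 only):
  cell(3,3) b: {T0}  orig:{}
  cell(4,4) b: {T0}  orig:{}
  cell(3,4) bb: {B}

Original NTs in T[3,4] deriving "bb": ["B"]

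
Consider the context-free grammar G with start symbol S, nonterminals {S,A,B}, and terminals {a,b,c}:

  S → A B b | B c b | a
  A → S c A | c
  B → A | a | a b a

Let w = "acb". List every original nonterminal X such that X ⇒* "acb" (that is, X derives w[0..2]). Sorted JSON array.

CNF form of G:
  S -> A X6 | B X7 | a
  A -> S X3 | c
  B -> S X4 | T1 X5 | a | c
  T0 -> c
  T1 -> a
  T2 -> b
  X3 -> T0 A
  X4 -> T0 A
  X5 -> T2 T1
  X6 -> B T2
  X7 -> T0 T2

CYK table (by increasing span) (cells [i..j] with 0 ≤ i ≤ j ≤ 2 only):
  T[0,0] 'a' = {B,S,T1}  orig:{B,S}
  T[1,1] 'c' = {A,B,T0}  orig:{A,B}
  T[2,2] 'b' = {T2}  orig:{}
  T[0,1] 'ac' = ∅
  T[1,2] 'cb' = {X6,X7}  orig:{}
  T[0,2] 'acb' = {S}

Original NTs in T[0,2] deriving "acb": ["S"]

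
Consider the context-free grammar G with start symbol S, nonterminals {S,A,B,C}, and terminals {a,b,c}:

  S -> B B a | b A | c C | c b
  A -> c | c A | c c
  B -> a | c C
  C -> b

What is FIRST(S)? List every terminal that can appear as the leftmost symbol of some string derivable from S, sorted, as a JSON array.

FIRST sets, iterate to fixpoint:
[1]
  A via A→c: +{c}
  B via B→a: +{a}
  B via B→c C: +{c}
  C via C→b: +{b}
  S via S→B B a: +{a,c}
  S via S→b A: +{b}
  FIRST(S)={a,b,c}  FIRST(A)={c}  FIRST(B)={a,c}  FIRST(C)={b}
[2] (no change)
  FIRST(S)={a,b,c}  FIRST(A)={c}  FIRST(B)={a,c}  FIRST(C)={b}

FIRST(S) = ["a", "b", "c"]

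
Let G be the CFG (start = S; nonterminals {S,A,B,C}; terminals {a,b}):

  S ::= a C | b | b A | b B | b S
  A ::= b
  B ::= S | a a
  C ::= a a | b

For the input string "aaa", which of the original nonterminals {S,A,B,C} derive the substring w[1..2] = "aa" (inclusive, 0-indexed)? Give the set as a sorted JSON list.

CNF form of G:
  S -> T0 C | T1 A | T1 B | T1 S | b
  A -> b
  B -> T0 C | T0 T0 | T1 A | T1 B | T1 S | b
  C -> T0 T0 | b
  T0 -> a
  T1 -> b

Fill CYK table bottom-up, restricted to cells inside w[1..2]:
  [1..1]={T0}  "a"  orig:{}
  [2..2]={T0}  "a"  orig:{}
  [1..2]={B,C}  "aa"

Original NTs in T[1,2] deriving "aa": ["B", "C"]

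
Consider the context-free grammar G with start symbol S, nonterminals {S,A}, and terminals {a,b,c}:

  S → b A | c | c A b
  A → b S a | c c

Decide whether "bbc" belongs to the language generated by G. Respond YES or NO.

CNF form of G:
  S -> T0 A | T2 X4 | c
  A -> T0 X3 | T2 T2
  T0 -> b
  T1 -> a
  T2 -> c
  X3 -> S T1
  X4 -> A T0

Fill CYK table bottom-up:
  cell(0,0) b: {T0}  orig:{}
  cell(1,1) b: {T0}  orig:{}
  cell(2,2) c: {S,T2}  orig:{S}
  cell(0,1) bb: ∅
  cell(1,2) bc: ∅
  cell(0,2) bbc: ∅

S ∉ T[0,2] ⇒ NO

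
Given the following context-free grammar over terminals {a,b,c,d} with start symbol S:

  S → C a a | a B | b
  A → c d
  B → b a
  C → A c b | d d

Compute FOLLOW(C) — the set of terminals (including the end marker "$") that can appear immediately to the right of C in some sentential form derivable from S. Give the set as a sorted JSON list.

FIRST iteration:
pass 1:
  A via A→c d: +{c}
  B via B→b a: +{b}
  C via C→A c b: +{c}
  C via C→d d: +{d}
  S via S→C a a: +{c,d}
  S via S→a B: +{a}
  S via S→b: +{b}
  FIRST(S)={a,b,c,d}  FIRST(A)={c}  FIRST(B)={b}  FIRST(C)={c,d}
pass 2: — fixpoint
  FIRST(S)={a,b,c,d}  FIRST(A)={c}  FIRST(B)={b}  FIRST(C)={c,d}

FOLLOW sets:
FOLLOW(S) := {$}
pass 1:
  C→A c b: FOLLOW(A) ⊇ FIRST(c) = {c}; new: +{c}
  S→C a a: FOLLOW(C) ⊇ FIRST(a) = {a}; new: +{a}
  S→a B: FOLLOW(B) ⊇ FOLLOW(S) ⊇ {$}; new: +{$}
  FOLLOW[S]={$}  FOLLOW[A]={c}  FOLLOW[B]={$}  FOLLOW[C]={a}
pass 2: done
  FOLLOW[S]={$}  FOLLOW[A]={c}  FOLLOW[B]={$}  FOLLOW[C]={a}

FOLLOW(C) = ["a"]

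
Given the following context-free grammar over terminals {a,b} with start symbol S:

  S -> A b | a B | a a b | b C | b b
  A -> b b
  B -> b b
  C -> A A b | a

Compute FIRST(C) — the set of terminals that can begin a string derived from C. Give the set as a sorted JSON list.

FIRST iteration:
pass 1:
  A via A→b b: +{b}
  B via B→b b: +{b}
  C via C→A A b: +{b}
  C via C→a: +{a}
  S via S→A b: +{b}
  S via S→a B: +{a}
  S: {a,b}  A: {b}  B: {b}  C: {a,b}
pass 2: (stable)
  S: {a,b}  A: {b}  B: {b}  C: {a,b}

FIRST(C) = ["a", "b"]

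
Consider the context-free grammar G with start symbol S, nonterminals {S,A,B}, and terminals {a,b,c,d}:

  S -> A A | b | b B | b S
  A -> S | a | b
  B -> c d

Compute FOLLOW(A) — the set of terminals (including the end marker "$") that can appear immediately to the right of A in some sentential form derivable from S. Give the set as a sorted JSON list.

Compute FIRST by fixpoint:
pass 1:
  A via A→a: +{a}
  A via A→b: +{b}
  B via B→c d: +{c}
  S via S→A A: +{a,b}
  FIRST[S]={a,b}  FIRST[A]={a,b}  FIRST[B]={c}
pass 2: done
  FIRST[S]={a,b}  FIRST[A]={a,b}  FIRST[B]={c}

FOLLOW sets:
FOLLOW(S) := {$}
pass 1:
  S→A A: FOLLOW(A) ⊇ FIRST(A) = {a,b}; new: +{a,b}
  S→A A: FOLLOW(A) ⊇ FOLLOW(S) ⊇ {$}; new: +{$}
  S→b B: FOLLOW(B) ⊇ FOLLOW(S) ⊇ {$}; new: +{$}
  S: {$}  A: {$,a,b}  B: {$}
pass 2:
  A→S: FOLLOW(S) ⊇ FOLLOW(A) ⊇ {$,a,b}; new: +{a,b}
  S→b B: FOLLOW(B) ⊇ FOLLOW(S) ⊇ {$,a,b}; new: +{a,b}
  S: {$,a,b}  A: {$,a,b}  B: {$,a,b}
pass 3: (stable)
  S: {$,a,b}  A: {$,a,b}  B: {$,a,b}

FOLLOW(A) = ["$", "a", "b"]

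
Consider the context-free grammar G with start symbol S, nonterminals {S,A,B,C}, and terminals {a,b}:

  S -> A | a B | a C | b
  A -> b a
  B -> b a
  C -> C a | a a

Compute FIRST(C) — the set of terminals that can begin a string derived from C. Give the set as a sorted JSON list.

FIRST iteration:
[1]
  A via A→b a: +{b}
  B via B→b a: +{b}
  C via C→a a: +{a}
  S via S→A: +{b}
  S via S→a B: +{a}
  S: {a,b}  A: {b}  B: {b}  C: {a}
[2] — fixpoint
  S: {a,b}  A: {b}  B: {b}  C: {a}

FIRST(C) = ["a"]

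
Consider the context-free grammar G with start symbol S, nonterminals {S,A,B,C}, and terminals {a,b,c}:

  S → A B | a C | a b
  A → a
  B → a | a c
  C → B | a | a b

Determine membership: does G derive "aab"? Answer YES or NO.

CNF form of G:
  S -> A B | T0 C | T0 T2
  A -> a
  B -> T0 T1 | a
  C -> T0 T1 | T0 T2 | a
  T0 -> a
  T1 -> c
  T2 -> b

CYK fill:
  cell(0,0) a: {A,B,C,T0}  orig:{A,B,C}
  cell(1,1) a: {A,B,C,T0}  orig:{A,B,C}
  cell(2,2) b: {T2}  orig:{}
  cell(0,1) aa: {S}
  cell(1,2) ab: {C,S}
  cell(0,2) aab: {S}

S ∈ T[0,2] ⇒ YES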